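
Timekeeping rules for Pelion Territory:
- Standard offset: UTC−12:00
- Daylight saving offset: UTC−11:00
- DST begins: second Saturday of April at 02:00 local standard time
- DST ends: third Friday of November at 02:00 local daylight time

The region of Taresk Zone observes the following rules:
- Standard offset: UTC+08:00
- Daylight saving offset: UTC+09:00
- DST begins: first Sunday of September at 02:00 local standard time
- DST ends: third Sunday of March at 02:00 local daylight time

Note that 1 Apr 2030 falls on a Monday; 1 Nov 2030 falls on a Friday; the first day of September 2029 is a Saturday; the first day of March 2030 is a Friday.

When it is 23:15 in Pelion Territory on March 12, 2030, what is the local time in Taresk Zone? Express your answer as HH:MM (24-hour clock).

20:15

1 April 2030 is a Monday, so the first Saturday is April 6 and the second is April 13.
1 November 2030 is a Friday, so the first Friday is November 1 and the third is November 15.
March 12, 2030 does not fall between 13 April and 15 November, so daylight saving is not in effect and Pelion Territory is at UTC−12:00.
23:15 Pelion Territory + 12h = 11:15 UTC (rolling into the next day, 13 March 2030).
1 September 2029 is a Saturday, so the first Sunday is September 2.
1 March 2030 is a Friday, so the first Sunday is March 3 and the third is March 17.
At the standard offset (UTC+08:00), 11:15 UTC + 8h = 19:15 Taresk Zone standard time.
Daylight saving runs 2 September 2029 – 17 March 2030; the standard-time date in Taresk Zone, March 13, 2030, is inside that window, so Taresk Zone is at UTC+09:00.
11:15 UTC + 9h = 20:15 Taresk Zone.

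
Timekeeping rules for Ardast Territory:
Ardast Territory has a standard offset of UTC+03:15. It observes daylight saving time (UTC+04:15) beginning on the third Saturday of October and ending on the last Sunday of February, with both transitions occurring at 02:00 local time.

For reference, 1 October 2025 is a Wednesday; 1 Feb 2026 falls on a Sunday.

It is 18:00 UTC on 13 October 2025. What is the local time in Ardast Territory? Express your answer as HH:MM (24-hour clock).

1 October 2025 is a Wednesday, so the first Saturday is October 4 and the third is October 18.
1 February 2026 is a Sunday, so Sundays fall on 1, 8, 15, 22; the last is February 22.
At the standard offset (UTC+03:15), 18:00 UTC + 3h15m = 21:15 Ardast Territory standard time.
The standard-time date in Ardast Territory, 13 October 2025, does not fall between 18 October 2025 and 22 February 2026, so daylight saving is not in effect and Ardast Territory is at UTC+03:15.
18:00 UTC + 3h15m = 21:15 local.

21:15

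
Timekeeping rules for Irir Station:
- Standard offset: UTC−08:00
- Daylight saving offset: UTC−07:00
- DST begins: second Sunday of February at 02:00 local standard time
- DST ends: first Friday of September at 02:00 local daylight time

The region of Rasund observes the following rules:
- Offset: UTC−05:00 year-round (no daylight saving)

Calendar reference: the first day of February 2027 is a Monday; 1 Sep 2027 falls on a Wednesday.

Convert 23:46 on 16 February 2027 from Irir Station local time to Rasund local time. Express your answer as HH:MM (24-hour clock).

1 February 2027 is a Monday, so the first Sunday is February 7 and the second is February 14.
1 September 2027 is a Wednesday, so the first Friday is September 3.
16 February 2027 lies within the daylight-saving period (14 February – 3 September), so Irir Station is on daylight time, UTC−07:00.
23:46 Irir Station + 7h = 06:46 UTC (rolling into the next day, 17 February 2027).
Rasund stays on UTC−05:00 all year.
06:46 UTC − 5h = 01:46 Rasund.

01:46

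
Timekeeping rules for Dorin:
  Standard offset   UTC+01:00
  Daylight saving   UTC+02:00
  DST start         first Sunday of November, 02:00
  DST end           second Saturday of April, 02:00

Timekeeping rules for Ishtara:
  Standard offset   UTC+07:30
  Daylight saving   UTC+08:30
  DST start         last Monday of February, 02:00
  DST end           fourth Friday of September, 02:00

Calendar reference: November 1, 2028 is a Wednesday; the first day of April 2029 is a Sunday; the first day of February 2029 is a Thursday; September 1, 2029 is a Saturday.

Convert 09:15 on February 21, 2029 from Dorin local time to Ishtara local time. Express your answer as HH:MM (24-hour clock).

1 November 2028 is a Wednesday, so the first Sunday is November 5.
1 April 2029 is a Sunday, so the first Saturday is April 7 and the second is April 14.
Daylight saving runs 5 November 2028 – 14 April 2029; February 21, 2029 is inside that window, so Dorin is at UTC+02:00.
09:15 Dorin − 2h = 07:15 UTC.
1 February 2029 is a Thursday, so Mondays fall on 5, 12, 19, 26; the last is February 26.
1 September 2029 is a Saturday, so the first Friday is September 7 and the fourth is September 28.
At the standard offset (UTC+07:30), 07:15 UTC + 7h30m = 14:45 Ishtara standard time.
The standard-time date in Ishtara, February 21, 2029, is outside the daylight-saving period (26 February – 28 September), so Ishtara is on standard time, UTC+07:30.
07:15 UTC + 7h30m = 14:45 Ishtara.

14:45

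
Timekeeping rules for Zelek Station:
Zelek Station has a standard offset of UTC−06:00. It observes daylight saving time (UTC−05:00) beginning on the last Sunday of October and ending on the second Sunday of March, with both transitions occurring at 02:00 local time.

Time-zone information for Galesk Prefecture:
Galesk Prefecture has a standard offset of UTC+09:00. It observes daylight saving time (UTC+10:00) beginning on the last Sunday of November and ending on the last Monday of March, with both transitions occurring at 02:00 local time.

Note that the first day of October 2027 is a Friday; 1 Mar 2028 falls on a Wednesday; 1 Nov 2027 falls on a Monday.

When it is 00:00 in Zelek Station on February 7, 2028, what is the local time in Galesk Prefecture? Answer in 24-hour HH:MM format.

1 October 2027 is a Friday, so Sundays fall on 3, 10, 17, 24, 31; the last is October 31.
1 March 2028 is a Wednesday, so the first Sunday is March 5 and the second is March 12.
Daylight saving runs 31 October 2027 – 12 March 2028; February 7, 2028 is inside that window, so Zelek Station is at UTC−05:00.
00:00 Zelek Station + 5h = 05:00 UTC.
1 November 2027 is a Monday, so Sundays fall on 7, 14, 21, 28; the last is November 28.
1 March 2028 is a Wednesday, so Mondays fall on 6, 13, 20, 27; the last is March 27.
At the standard offset (UTC+09:00), 05:00 UTC + 9h = 14:00 Galesk Prefecture standard time.
Daylight saving runs 28 November 2027 – 27 March 2028; the standard-time date in Galesk Prefecture, February 7, 2028, is inside that window, so Galesk Prefecture is at UTC+10:00.
05:00 UTC + 10h = 15:00 Galesk Prefecture.

15:00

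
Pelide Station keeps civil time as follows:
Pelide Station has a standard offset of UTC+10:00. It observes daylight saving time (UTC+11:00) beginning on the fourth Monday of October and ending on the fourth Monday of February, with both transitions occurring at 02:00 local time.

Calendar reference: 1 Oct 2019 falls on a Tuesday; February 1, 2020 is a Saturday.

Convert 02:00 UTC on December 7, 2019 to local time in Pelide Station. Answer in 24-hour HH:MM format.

1 October 2019 is a Tuesday, so the first Monday is October 7 and the fourth is October 28.
1 February 2020 is a Saturday, so the first Monday is February 3 and the fourth is February 24.
At the standard offset (UTC+10:00), 02:00 UTC + 10h = 12:00 Pelide Station standard time.
The standard-time date in Pelide Station, December 7, 2019, lies within the daylight-saving period (28 October 2019 – 24 February 2020), so Pelide Station is on daylight time, UTC+11:00.
02:00 UTC + 11h = 13:00 local.

13:00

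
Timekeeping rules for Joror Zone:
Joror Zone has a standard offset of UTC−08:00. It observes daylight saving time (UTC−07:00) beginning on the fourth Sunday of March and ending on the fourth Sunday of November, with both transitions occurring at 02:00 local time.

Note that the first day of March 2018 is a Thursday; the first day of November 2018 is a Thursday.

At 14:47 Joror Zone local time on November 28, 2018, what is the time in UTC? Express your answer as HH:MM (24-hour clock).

1 March 2018 is a Thursday, so the first Sunday is March 4 and the fourth is March 25.
1 November 2018 is a Thursday, so the first Sunday is November 4 and the fourth is November 25.
November 28, 2018 is outside the daylight-saving period (25 March – 25 November), so Joror Zone is on standard time, UTC−08:00.
14:47 local + 8h = 22:47 UTC.

22:47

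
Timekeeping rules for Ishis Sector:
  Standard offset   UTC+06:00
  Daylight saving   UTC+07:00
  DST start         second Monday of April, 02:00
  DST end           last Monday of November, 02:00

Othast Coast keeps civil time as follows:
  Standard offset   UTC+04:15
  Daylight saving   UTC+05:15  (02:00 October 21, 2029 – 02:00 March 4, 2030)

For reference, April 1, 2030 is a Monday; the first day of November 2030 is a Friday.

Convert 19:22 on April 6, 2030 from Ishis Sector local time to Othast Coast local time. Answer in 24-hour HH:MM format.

17:37

1 April 2030 is a Monday, so the first Monday is April 1 and the second is April 8.
1 November 2030 is a Friday, so Mondays fall on 4, 11, 18, 25; the last is November 25.
Daylight saving runs 8 April – 25 November; April 6, 2030 is outside that window, so Ishis Sector is on standard time at UTC+06:00.
19:22 Ishis Sector − 6h = 13:22 UTC.
At the standard offset (UTC+04:15), 13:22 UTC + 4h15m = 17:37 Othast Coast standard time.
The standard-time date in Othast Coast, April 6, 2030, is outside the daylight-saving period (21 October 2029 – 4 March 2030), so Othast Coast is on standard time, UTC+04:15.
13:22 UTC + 4h15m = 17:37 Othast Coast.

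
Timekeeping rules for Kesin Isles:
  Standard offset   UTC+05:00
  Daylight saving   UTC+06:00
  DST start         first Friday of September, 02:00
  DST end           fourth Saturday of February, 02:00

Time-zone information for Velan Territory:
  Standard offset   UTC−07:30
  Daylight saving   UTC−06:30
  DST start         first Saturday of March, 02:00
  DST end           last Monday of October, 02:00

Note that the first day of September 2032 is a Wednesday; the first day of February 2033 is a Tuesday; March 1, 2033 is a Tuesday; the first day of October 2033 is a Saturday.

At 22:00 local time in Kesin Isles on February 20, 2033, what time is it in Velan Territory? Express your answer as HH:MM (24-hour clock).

1 September 2032 is a Wednesday, so the first Friday is September 3.
1 February 2033 is a Tuesday, so the first Saturday is February 5 and the fourth is February 26.
February 20, 2033 lies within the daylight-saving period (3 September 2032 – 26 February 2033), so Kesin Isles is on daylight time, UTC+06:00.
22:00 Kesin Isles − 6h = 16:00 UTC.
1 March 2033 is a Tuesday, so the first Saturday is March 5.
1 October 2033 is a Saturday, so Mondays fall on 3, 10, 17, 24, 31; the last is October 31.
At the standard offset (UTC−07:30), 16:00 UTC − 7h30m = 08:30 Velan Territory standard time.
The standard-time date in Velan Territory, February 20, 2033, does not fall between 5 March and 31 October, so daylight saving is not in effect and Velan Territory is at UTC−07:30.
16:00 UTC − 7h30m = 08:30 Velan Territory.

08:30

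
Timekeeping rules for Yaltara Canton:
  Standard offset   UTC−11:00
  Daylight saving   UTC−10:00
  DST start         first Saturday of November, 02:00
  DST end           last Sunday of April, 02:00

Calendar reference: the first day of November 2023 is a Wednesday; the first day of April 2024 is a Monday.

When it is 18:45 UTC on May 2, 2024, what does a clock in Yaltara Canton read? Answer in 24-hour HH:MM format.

07:45

1 November 2023 is a Wednesday, so the first Saturday is November 4.
1 April 2024 is a Monday, so Sundays fall on 7, 14, 21, 28; the last is April 28.
At the standard offset (UTC−11:00), 18:45 UTC − 11h = 07:45 Yaltara Canton standard time.
The standard-time date in Yaltara Canton, May 2, 2024, is outside the daylight-saving period (4 November 2023 – 28 April 2024), so Yaltara Canton is on standard time, UTC−11:00.
18:45 UTC − 11h = 07:45 local.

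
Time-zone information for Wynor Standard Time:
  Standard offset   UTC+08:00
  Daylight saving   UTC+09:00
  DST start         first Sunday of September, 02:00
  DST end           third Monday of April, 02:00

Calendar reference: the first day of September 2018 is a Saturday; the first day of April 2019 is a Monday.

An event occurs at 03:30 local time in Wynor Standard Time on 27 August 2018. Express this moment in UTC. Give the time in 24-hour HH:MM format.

19:30

1 September 2018 is a Saturday, so the first Sunday is September 2.
1 April 2019 is a Monday, so the first Monday is April 1 and the third is April 15.
Daylight saving runs 2 September 2018 – 15 April 2019; 27 August 2018 is outside that window, so Wynor Standard Time is on standard time at UTC+08:00.
03:30 local − 8h = 19:30 UTC (rolling into the previous day, 26 August 2018).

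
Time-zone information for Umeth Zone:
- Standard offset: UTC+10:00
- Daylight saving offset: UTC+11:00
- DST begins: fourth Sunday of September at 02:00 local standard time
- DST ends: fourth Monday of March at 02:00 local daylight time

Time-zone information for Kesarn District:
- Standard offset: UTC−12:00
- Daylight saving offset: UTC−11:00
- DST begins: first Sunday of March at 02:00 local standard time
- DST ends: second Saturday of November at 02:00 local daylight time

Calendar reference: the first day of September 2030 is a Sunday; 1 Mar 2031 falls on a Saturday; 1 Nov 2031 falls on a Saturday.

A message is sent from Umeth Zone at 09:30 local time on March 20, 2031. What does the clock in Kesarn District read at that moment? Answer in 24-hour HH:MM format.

1 September 2030 is a Sunday, so the first Sunday is September 1 and the fourth is September 22.
1 March 2031 is a Saturday, so the first Monday is March 3 and the fourth is March 24.
March 20, 2031 falls between 22 September 2030 and 24 March 2031, so daylight saving is in effect and Umeth Zone is at UTC+11:00.
09:30 Umeth Zone − 11h = 22:30 UTC (rolling into the previous day, 19 March 2031).
1 March 2031 is a Saturday, so the first Sunday is March 2.
1 November 2031 is a Saturday, so the first Saturday is November 1 and the second is November 8.
At the standard offset (UTC−12:00), 22:30 UTC − 12h = 10:30 Kesarn District standard time.
The standard-time date in Kesarn District, March 19, 2031, falls between 2 March and 8 November, so daylight saving is in effect and Kesarn District is at UTC−11:00.
22:30 UTC − 11h = 11:30 Kesarn District.

11:30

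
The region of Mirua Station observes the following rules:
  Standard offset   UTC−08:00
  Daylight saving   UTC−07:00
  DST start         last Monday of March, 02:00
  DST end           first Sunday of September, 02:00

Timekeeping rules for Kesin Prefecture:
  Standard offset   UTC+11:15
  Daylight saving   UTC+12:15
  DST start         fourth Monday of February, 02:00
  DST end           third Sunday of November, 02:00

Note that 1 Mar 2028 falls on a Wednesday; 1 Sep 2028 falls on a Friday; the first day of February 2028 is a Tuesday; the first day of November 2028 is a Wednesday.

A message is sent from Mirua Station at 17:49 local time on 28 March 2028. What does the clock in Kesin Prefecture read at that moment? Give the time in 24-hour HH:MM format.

13:04

1 March 2028 is a Wednesday, so Mondays fall on 6, 13, 20, 27; the last is March 27.
1 September 2028 is a Friday, so the first Sunday is September 3.
28 March 2028 falls between 27 March and 3 September, so daylight saving is in effect and Mirua Station is at UTC−07:00.
17:49 Mirua Station + 7h = 00:49 UTC (rolling into the next day, 29 March 2028).
1 February 2028 is a Tuesday, so the first Monday is February 7 and the fourth is February 28.
1 November 2028 is a Wednesday, so the first Sunday is November 5 and the third is November 19.
At the standard offset (UTC+11:15), 00:49 UTC + 11h15m = 12:04 Kesin Prefecture standard time.
The standard-time date in Kesin Prefecture, 29 March 2028, falls between 28 February and 19 November, so daylight saving is in effect and Kesin Prefecture is at UTC+12:15.
00:49 UTC + 12h15m = 13:04 Kesin Prefecture.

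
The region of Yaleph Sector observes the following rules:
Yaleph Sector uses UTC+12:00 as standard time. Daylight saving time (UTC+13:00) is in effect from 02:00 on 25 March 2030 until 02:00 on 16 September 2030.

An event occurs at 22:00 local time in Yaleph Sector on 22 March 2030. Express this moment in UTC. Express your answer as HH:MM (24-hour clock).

10:00

22 March 2030 does not fall between 25 March and 16 September, so daylight saving is not in effect and Yaleph Sector is at UTC+12:00.
22:00 local − 12h = 10:00 UTC.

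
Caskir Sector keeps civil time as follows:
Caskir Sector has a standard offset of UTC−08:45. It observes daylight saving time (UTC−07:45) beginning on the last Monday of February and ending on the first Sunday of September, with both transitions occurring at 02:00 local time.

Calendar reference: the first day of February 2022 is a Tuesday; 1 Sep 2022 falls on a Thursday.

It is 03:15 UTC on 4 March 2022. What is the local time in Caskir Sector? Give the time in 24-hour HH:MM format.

19:30

1 February 2022 is a Tuesday, so Mondays fall on 7, 14, 21, 28; the last is February 28.
1 September 2022 is a Thursday, so the first Sunday is September 4.
At the standard offset (UTC−08:45), 03:15 UTC − 8h45m = 18:30 Caskir Sector standard time (rolling into the previous day, 3 March 2022).
The standard-time date in Caskir Sector, 3 March 2022, falls between 28 February and 4 September, so daylight saving is in effect and Caskir Sector is at UTC−07:45.
03:15 UTC − 7h45m = 19:30 local (rolling into the previous day, 3 March 2022).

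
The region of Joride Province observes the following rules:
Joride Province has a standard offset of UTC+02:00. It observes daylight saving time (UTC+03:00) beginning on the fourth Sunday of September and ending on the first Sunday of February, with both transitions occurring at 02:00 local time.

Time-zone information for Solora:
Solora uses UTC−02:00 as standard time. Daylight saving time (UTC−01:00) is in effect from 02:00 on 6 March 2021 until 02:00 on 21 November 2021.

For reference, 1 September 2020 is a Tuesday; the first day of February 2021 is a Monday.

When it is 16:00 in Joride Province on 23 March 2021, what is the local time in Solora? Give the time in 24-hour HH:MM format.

1 September 2020 is a Tuesday, so the first Sunday is September 6 and the fourth is September 27.
1 February 2021 is a Monday, so the first Sunday is February 7.
23 March 2021 does not fall between 27 September 2020 and 7 February 2021, so daylight saving is not in effect and Joride Province is at UTC+02:00.
16:00 Joride Province − 2h = 14:00 UTC.
At the standard offset (UTC−02:00), 14:00 UTC − 2h = 12:00 Solora standard time.
The standard-time date in Solora, 23 March 2021, lies within the daylight-saving period (6 March – 21 November), so Solora is on daylight time, UTC−01:00.
14:00 UTC − 1h = 13:00 Solora.

13:00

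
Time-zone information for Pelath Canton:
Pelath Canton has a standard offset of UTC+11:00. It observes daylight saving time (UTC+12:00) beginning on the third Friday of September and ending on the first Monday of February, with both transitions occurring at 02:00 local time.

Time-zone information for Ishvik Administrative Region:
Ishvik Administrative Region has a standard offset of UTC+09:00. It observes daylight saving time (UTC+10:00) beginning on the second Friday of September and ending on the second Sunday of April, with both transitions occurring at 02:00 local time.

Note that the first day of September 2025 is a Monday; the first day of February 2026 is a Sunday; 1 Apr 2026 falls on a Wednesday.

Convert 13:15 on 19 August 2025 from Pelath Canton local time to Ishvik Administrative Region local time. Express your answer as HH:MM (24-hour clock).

1 September 2025 is a Monday, so the first Friday is September 5 and the third is September 19.
1 February 2026 is a Sunday, so the first Monday is February 2.
19 August 2025 is outside the daylight-saving period (19 September 2025 – 2 February 2026), so Pelath Canton is on standard time, UTC+11:00.
13:15 Pelath Canton − 11h = 02:15 UTC.
1 September 2025 is a Monday, so the first Friday is September 5 and the second is September 12.
1 April 2026 is a Wednesday, so the first Sunday is April 5 and the second is April 12.
At the standard offset (UTC+09:00), 02:15 UTC + 9h = 11:15 Ishvik Administrative Region standard time.
Daylight saving runs 12 September 2025 – 12 April 2026; the standard-time date in Ishvik Administrative Region, 19 August 2025, is outside that window, so Ishvik Administrative Region is on standard time at UTC+09:00.
02:15 UTC + 9h = 11:15 Ishvik Administrative Region.

11:15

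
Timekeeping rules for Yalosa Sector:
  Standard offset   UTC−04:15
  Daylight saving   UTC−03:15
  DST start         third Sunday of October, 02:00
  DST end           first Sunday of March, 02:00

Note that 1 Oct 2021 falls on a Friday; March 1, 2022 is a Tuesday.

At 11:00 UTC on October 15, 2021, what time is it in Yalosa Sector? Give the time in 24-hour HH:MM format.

06:45

1 October 2021 is a Friday, so the first Sunday is October 3 and the third is October 17.
1 March 2022 is a Tuesday, so the first Sunday is March 6.
At the standard offset (UTC−04:15), 11:00 UTC − 4h15m = 06:45 Yalosa Sector standard time.
The standard-time date in Yalosa Sector, October 15, 2021, is outside the daylight-saving period (17 October 2021 – 6 March 2022), so Yalosa Sector is on standard time, UTC−04:15.
11:00 UTC − 4h15m = 06:45 local.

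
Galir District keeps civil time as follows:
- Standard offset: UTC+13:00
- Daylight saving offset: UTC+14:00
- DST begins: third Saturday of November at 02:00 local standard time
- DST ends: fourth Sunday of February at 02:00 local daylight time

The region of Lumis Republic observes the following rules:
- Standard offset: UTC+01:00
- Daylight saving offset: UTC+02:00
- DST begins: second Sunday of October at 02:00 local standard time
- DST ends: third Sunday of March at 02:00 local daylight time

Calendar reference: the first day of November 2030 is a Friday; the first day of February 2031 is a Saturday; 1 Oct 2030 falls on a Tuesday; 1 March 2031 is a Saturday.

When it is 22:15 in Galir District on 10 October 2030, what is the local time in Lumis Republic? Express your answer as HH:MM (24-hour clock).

10:15

1 November 2030 is a Friday, so the first Saturday is November 2 and the third is November 16.
1 February 2031 is a Saturday, so the first Sunday is February 2 and the fourth is February 23.
10 October 2030 does not fall between 16 November 2030 and 23 February 2031, so daylight saving is not in effect and Galir District is at UTC+13:00.
22:15 Galir District − 13h = 09:15 UTC.
1 October 2030 is a Tuesday, so the first Sunday is October 6 and the second is October 13.
1 March 2031 is a Saturday, so the first Sunday is March 2 and the third is March 16.
At the standard offset (UTC+01:00), 09:15 UTC + 1h = 10:15 Lumis Republic standard time.
The standard-time date in Lumis Republic, 10 October 2030, does not fall between 13 October 2030 and 16 March 2031, so daylight saving is not in effect and Lumis Republic is at UTC+01:00.
09:15 UTC + 1h = 10:15 Lumis Republic.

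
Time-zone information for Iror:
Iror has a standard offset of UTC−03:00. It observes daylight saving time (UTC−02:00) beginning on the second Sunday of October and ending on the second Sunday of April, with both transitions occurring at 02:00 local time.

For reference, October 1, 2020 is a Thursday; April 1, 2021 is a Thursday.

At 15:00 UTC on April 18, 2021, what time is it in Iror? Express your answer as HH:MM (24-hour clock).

12:00

1 October 2020 is a Thursday, so the first Sunday is October 4 and the second is October 11.
1 April 2021 is a Thursday, so the first Sunday is April 4 and the second is April 11.
At the standard offset (UTC−03:00), 15:00 UTC − 3h = 12:00 Iror standard time.
The standard-time date in Iror, April 18, 2021, is outside the daylight-saving period (11 October 2020 – 11 April 2021), so Iror is on standard time, UTC−03:00.
15:00 UTC − 3h = 12:00 local.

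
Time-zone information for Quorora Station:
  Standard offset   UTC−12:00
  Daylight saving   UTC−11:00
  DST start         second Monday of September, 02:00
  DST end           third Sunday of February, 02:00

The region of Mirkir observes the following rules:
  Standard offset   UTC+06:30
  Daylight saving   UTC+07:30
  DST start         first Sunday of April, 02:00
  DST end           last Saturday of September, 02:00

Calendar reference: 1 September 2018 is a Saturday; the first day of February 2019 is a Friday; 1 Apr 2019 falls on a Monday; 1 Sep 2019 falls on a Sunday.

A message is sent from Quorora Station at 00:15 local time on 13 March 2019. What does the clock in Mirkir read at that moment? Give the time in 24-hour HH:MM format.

18:45

1 September 2018 is a Saturday, so the first Monday is September 3 and the second is September 10.
1 February 2019 is a Friday, so the first Sunday is February 3 and the third is February 17.
Daylight saving runs 10 September 2018 – 17 February 2019; 13 March 2019 is outside that window, so Quorora Station is on standard time at UTC−12:00.
00:15 Quorora Station + 12h = 12:15 UTC.
1 April 2019 is a Monday, so the first Sunday is April 7.
1 September 2019 is a Sunday, so Saturdays fall on 7, 14, 21, 28; the last is September 28.
At the standard offset (UTC+06:30), 12:15 UTC + 6h30m = 18:45 Mirkir standard time.
The standard-time date in Mirkir, 13 March 2019, is outside the daylight-saving period (7 April – 28 September), so Mirkir is on standard time, UTC+06:30.
12:15 UTC + 6h30m = 18:45 Mirkir.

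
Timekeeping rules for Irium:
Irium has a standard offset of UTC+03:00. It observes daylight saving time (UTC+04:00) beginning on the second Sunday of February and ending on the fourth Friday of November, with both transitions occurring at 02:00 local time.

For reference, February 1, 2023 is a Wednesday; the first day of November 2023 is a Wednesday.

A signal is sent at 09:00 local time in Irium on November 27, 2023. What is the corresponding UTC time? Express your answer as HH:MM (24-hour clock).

06:00

1 February 2023 is a Wednesday, so the first Sunday is February 5 and the second is February 12.
1 November 2023 is a Wednesday, so the first Friday is November 3 and the fourth is November 24.
November 27, 2023 does not fall between 12 February and 24 November, so daylight saving is not in effect and Irium is at UTC+03:00.
09:00 local − 3h = 06:00 UTC.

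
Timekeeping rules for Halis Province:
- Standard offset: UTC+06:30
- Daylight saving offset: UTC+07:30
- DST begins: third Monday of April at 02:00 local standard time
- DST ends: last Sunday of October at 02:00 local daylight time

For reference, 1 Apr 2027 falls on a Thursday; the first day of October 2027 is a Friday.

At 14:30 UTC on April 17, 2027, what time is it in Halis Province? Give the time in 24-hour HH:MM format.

21:00

1 April 2027 is a Thursday, so the first Monday is April 5 and the third is April 19.
1 October 2027 is a Friday, so Sundays fall on 3, 10, 17, 24, 31; the last is October 31.
At the standard offset (UTC+06:30), 14:30 UTC + 6h30m = 21:00 Halis Province standard time.
The standard-time date in Halis Province, April 17, 2027, is outside the daylight-saving period (19 April – 31 October), so Halis Province is on standard time, UTC+06:30.
14:30 UTC + 6h30m = 21:00 local.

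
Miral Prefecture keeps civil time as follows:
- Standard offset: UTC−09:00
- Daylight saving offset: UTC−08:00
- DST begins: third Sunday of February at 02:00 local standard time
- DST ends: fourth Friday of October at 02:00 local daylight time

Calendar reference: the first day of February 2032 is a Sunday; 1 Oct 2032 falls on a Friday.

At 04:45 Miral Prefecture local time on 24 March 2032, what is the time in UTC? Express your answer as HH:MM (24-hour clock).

1 February 2032 is a Sunday, so the first Sunday is February 1 and the third is February 15.
1 October 2032 is a Friday, so the first Friday is October 1 and the fourth is October 22.
24 March 2032 falls between 15 February and 22 October, so daylight saving is in effect and Miral Prefecture is at UTC−08:00.
04:45 local + 8h = 12:45 UTC.

12:45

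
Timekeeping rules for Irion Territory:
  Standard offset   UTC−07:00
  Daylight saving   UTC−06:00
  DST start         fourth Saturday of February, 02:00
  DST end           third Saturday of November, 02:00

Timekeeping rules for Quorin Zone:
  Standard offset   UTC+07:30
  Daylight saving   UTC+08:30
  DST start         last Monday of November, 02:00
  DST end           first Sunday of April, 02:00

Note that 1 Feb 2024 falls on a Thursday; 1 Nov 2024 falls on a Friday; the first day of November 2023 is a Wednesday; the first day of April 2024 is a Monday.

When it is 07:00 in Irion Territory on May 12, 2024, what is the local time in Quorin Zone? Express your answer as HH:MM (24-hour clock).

1 February 2024 is a Thursday, so the first Saturday is February 3 and the fourth is February 24.
1 November 2024 is a Friday, so the first Saturday is November 2 and the third is November 16.
May 12, 2024 falls between 24 February and 16 November, so daylight saving is in effect and Irion Territory is at UTC−06:00.
07:00 Irion Territory + 6h = 13:00 UTC.
1 November 2023 is a Wednesday, so Mondays fall on 6, 13, 20, 27; the last is November 27.
1 April 2024 is a Monday, so the first Sunday is April 7.
At the standard offset (UTC+07:30), 13:00 UTC + 7h30m = 20:30 Quorin Zone standard time.
Daylight saving runs 27 November 2023 – 7 April 2024; the standard-time date in Quorin Zone, May 12, 2024, is outside that window, so Quorin Zone is on standard time at UTC+07:30.
13:00 UTC + 7h30m = 20:30 Quorin Zone.

20:30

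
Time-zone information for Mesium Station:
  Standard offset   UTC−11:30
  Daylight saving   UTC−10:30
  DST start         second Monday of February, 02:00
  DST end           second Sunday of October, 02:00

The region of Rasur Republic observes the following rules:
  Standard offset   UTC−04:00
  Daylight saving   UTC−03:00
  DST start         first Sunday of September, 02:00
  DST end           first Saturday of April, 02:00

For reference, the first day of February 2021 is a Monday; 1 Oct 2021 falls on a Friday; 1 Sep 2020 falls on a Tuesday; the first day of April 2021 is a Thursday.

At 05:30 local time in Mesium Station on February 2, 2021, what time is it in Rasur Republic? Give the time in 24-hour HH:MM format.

1 February 2021 is a Monday, so the first Monday is February 1 and the second is February 8.
1 October 2021 is a Friday, so the first Sunday is October 3 and the second is October 10.
Daylight saving runs 8 February – 10 October; February 2, 2021 is outside that window, so Mesium Station is on standard time at UTC−11:30.
05:30 Mesium Station + 11h30m = 17:00 UTC.
1 September 2020 is a Tuesday, so the first Sunday is September 6.
1 April 2021 is a Thursday, so the first Saturday is April 3.
At the standard offset (UTC−04:00), 17:00 UTC − 4h = 13:00 Rasur Republic standard time.
Daylight saving runs 6 September 2020 – 3 April 2021; the standard-time date in Rasur Republic, February 2, 2021, is inside that window, so Rasur Republic is at UTC−03:00.
17:00 UTC − 3h = 14:00 Rasur Republic.

14:00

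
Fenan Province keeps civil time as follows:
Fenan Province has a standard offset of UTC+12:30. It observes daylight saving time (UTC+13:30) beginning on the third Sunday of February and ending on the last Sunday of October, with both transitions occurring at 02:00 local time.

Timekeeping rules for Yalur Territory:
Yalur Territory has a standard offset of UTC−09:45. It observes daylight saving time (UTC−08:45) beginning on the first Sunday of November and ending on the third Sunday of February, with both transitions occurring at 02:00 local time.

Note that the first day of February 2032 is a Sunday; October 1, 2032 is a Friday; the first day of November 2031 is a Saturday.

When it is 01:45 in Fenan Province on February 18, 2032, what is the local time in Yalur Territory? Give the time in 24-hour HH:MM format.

02:30

1 February 2032 is a Sunday, so the first Sunday is February 1 and the third is February 15.
1 October 2032 is a Friday, so Sundays fall on 3, 10, 17, 24, 31; the last is October 31.
Daylight saving runs 15 February – 31 October; February 18, 2032 is inside that window, so Fenan Province is at UTC+13:30.
01:45 Fenan Province − 13h30m = 12:15 UTC (rolling into the previous day, 17 February 2032).
1 November 2031 is a Saturday, so the first Sunday is November 2.
1 February 2032 is a Sunday, so the first Sunday is February 1 and the third is February 15.
At the standard offset (UTC−09:45), 12:15 UTC − 9h45m = 02:30 Yalur Territory standard time.
The standard-time date in Yalur Territory, February 17, 2032, does not fall between 2 November 2031 and 15 February 2032, so daylight saving is not in effect and Yalur Territory is at UTC−09:45.
12:15 UTC − 9h45m = 02:30 Yalur Territory.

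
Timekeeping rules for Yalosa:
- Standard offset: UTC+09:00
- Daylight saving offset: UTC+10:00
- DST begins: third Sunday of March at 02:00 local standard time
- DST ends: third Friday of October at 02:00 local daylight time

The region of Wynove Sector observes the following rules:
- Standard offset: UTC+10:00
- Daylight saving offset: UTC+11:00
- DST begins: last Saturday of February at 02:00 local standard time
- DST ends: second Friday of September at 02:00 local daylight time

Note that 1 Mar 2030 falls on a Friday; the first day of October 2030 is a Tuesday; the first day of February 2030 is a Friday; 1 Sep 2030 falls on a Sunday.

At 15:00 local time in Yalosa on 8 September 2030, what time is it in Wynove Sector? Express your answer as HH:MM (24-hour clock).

1 March 2030 is a Friday, so the first Sunday is March 3 and the third is March 17.
1 October 2030 is a Tuesday, so the first Friday is October 4 and the third is October 18.
Daylight saving runs 17 March – 18 October; 8 September 2030 is inside that window, so Yalosa is at UTC+10:00.
15:00 Yalosa − 10h = 05:00 UTC.
1 February 2030 is a Friday, so Saturdays fall on 2, 9, 16, 23; the last is February 23.
1 September 2030 is a Sunday, so the first Friday is September 6 and the second is September 13.
At the standard offset (UTC+10:00), 05:00 UTC + 10h = 15:00 Wynove Sector standard time.
Daylight saving runs 23 February – 13 September; the standard-time date in Wynove Sector, 8 September 2030, is inside that window, so Wynove Sector is at UTC+11:00.
05:00 UTC + 11h = 16:00 Wynove Sector.

16:00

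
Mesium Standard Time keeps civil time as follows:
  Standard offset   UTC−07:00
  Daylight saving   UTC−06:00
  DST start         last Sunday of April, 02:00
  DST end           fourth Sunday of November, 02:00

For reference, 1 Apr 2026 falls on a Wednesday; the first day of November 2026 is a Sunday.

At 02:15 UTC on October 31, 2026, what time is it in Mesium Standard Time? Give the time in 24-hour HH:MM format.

20:15

1 April 2026 is a Wednesday, so Sundays fall on 5, 12, 19, 26; the last is April 26.
1 November 2026 is a Sunday, so the first Sunday is November 1 and the fourth is November 22.
At the standard offset (UTC−07:00), 02:15 UTC − 7h = 19:15 Mesium Standard Time standard time (rolling into the previous day, 30 October 2026).
The standard-time date in Mesium Standard Time, October 30, 2026, falls between 26 April and 22 November, so daylight saving is in effect and Mesium Standard Time is at UTC−06:00.
02:15 UTC − 6h = 20:15 local (rolling into the previous day, 30 October 2026).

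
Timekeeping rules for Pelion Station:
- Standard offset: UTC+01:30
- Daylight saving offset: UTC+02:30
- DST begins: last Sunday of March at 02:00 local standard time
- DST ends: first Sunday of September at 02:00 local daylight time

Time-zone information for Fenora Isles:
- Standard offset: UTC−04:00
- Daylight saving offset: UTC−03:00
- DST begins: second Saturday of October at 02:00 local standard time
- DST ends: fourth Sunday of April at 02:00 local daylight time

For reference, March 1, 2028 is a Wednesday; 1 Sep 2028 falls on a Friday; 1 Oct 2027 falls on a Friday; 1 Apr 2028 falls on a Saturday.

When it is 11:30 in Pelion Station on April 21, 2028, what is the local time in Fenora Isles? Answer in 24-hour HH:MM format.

06:00

1 March 2028 is a Wednesday, so Sundays fall on 5, 12, 19, 26; the last is March 26.
1 September 2028 is a Friday, so the first Sunday is September 3.
April 21, 2028 lies within the daylight-saving period (26 March – 3 September), so Pelion Station is on daylight time, UTC+02:30.
11:30 Pelion Station − 2h30m = 09:00 UTC.
1 October 2027 is a Friday, so the first Saturday is October 2 and the second is October 9.
1 April 2028 is a Saturday, so the first Sunday is April 2 and the fourth is April 23.
At the standard offset (UTC−04:00), 09:00 UTC − 4h = 05:00 Fenora Isles standard time.
Daylight saving runs 9 October 2027 – 23 April 2028; the standard-time date in Fenora Isles, April 21, 2028, is inside that window, so Fenora Isles is at UTC−03:00.
09:00 UTC − 3h = 06:00 Fenora Isles.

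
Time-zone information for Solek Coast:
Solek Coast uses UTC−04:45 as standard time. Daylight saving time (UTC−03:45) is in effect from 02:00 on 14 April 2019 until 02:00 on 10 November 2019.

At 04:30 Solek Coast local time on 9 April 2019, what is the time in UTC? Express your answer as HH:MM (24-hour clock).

09:15

Daylight saving runs 14 April – 10 November; 9 April 2019 is outside that window, so Solek Coast is on standard time at UTC−04:45.
04:30 local + 4h45m = 09:15 UTC.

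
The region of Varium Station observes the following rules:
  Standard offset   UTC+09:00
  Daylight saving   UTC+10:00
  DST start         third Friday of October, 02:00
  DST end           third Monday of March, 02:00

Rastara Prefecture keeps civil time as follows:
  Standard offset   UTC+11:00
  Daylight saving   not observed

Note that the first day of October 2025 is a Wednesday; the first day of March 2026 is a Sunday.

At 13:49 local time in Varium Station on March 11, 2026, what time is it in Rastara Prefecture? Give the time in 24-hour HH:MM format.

14:49

1 October 2025 is a Wednesday, so the first Friday is October 3 and the third is October 17.
1 March 2026 is a Sunday, so the first Monday is March 2 and the third is March 16.
March 11, 2026 lies within the daylight-saving period (17 October 2025 – 16 March 2026), so Varium Station is on daylight time, UTC+10:00.
13:49 Varium Station − 10h = 03:49 UTC.
Rastara Prefecture stays on UTC+11:00 all year.
03:49 UTC + 11h = 14:49 Rastara Prefecture.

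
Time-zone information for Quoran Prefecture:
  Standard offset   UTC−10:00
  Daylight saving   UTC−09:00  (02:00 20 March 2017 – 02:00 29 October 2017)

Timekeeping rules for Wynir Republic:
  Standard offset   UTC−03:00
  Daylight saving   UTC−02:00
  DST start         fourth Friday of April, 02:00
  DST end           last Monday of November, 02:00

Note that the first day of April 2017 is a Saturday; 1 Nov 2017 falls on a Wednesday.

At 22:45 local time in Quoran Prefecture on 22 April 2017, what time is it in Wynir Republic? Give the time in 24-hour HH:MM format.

Daylight saving runs 20 March – 29 October; 22 April 2017 is inside that window, so Quoran Prefecture is at UTC−09:00.
22:45 Quoran Prefecture + 9h = 07:45 UTC (rolling into the next day, 23 April 2017).
1 April 2017 is a Saturday, so the first Friday is April 7 and the fourth is April 28.
1 November 2017 is a Wednesday, so Mondays fall on 6, 13, 20, 27; the last is November 27.
At the standard offset (UTC−03:00), 07:45 UTC − 3h = 04:45 Wynir Republic standard time.
The standard-time date in Wynir Republic, 23 April 2017, is outside the daylight-saving period (28 April – 27 November), so Wynir Republic is on standard time, UTC−03:00.
07:45 UTC − 3h = 04:45 Wynir Republic.

04:45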